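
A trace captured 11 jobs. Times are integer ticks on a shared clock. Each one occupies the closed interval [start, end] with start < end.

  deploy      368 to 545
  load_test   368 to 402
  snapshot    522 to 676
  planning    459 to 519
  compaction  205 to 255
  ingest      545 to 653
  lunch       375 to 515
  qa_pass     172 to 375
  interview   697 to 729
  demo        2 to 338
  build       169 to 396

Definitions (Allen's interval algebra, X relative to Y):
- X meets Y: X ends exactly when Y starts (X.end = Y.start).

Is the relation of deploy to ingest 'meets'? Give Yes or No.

deploy = [368, 545], ingest = [545, 653].
Actual relation of deploy to ingest: meets.
Asked whether 'meets' holds → Yes.

Yes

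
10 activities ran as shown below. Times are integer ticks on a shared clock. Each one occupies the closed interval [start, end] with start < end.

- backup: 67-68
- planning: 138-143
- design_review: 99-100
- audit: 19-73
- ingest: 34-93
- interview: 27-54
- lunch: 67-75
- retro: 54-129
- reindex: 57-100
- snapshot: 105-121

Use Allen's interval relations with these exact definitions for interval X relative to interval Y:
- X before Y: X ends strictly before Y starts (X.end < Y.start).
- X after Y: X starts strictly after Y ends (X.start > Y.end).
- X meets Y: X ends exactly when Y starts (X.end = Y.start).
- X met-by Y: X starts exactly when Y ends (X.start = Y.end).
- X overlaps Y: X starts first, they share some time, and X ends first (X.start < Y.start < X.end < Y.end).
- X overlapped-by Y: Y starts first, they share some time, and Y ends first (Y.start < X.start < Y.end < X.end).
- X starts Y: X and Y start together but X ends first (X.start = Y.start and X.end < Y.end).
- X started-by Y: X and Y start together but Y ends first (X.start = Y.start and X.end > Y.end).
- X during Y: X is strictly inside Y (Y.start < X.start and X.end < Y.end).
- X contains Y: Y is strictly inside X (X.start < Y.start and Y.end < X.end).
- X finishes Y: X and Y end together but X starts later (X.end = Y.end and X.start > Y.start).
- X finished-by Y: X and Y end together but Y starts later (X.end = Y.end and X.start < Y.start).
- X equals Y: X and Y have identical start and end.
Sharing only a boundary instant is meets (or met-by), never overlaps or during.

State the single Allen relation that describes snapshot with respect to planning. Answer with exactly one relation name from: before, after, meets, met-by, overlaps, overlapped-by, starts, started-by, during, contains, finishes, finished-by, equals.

snapshot = [105, 121]; planning = [138, 143].
Compare endpoints: snapshot.start < planning.start, snapshot.start < planning.end, snapshot.end < planning.start, snapshot.end < planning.end.
That pattern is 'before'.

before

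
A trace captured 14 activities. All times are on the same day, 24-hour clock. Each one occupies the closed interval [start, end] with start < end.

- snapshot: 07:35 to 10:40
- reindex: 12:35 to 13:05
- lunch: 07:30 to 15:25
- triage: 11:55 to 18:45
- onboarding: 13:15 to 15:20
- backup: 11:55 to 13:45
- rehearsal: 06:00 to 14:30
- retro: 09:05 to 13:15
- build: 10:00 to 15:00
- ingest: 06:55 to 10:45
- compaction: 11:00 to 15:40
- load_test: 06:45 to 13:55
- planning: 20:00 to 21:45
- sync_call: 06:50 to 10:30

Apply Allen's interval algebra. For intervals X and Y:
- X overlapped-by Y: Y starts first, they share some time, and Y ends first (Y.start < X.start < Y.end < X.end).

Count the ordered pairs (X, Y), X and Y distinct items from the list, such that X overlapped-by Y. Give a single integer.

Checking all 182 ordered pairs for relation 'overlapped-by'; matching pairs in alphabetical order:
(backup, retro): backup overlapped-by retro ✓
(build, ingest): build overlapped-by ingest ✓
(build, load_test): build overlapped-by load_test ✓
(build, rehearsal): build overlapped-by rehearsal ✓
(build, retro): build overlapped-by retro ✓
(build, snapshot): build overlapped-by snapshot ✓
(build, sync_call): build overlapped-by sync_call ✓
(compaction, build): compaction overlapped-by build ✓
(compaction, load_test): compaction overlapped-by load_test ✓
(compaction, lunch): compaction overlapped-by lunch ✓
(compaction, rehearsal): compaction overlapped-by rehearsal ✓
(compaction, retro): compaction overlapped-by retro ✓
(ingest, sync_call): ingest overlapped-by sync_call ✓
(lunch, ingest): lunch overlapped-by ingest ✓
(lunch, load_test): lunch overlapped-by load_test ✓
(lunch, rehearsal): lunch overlapped-by rehearsal ✓
(lunch, sync_call): lunch overlapped-by sync_call ✓
(onboarding, backup): onboarding overlapped-by backup ✓
(onboarding, build): onboarding overlapped-by build ✓
(onboarding, load_test): onboarding overlapped-by load_test ✓
(onboarding, rehearsal): onboarding overlapped-by rehearsal ✓
(retro, ingest): retro overlapped-by ingest ✓
(retro, snapshot): retro overlapped-by snapshot ✓
(retro, sync_call): retro overlapped-by sync_call ✓
... plus 7 further pairs not listed.
Count: 31.

31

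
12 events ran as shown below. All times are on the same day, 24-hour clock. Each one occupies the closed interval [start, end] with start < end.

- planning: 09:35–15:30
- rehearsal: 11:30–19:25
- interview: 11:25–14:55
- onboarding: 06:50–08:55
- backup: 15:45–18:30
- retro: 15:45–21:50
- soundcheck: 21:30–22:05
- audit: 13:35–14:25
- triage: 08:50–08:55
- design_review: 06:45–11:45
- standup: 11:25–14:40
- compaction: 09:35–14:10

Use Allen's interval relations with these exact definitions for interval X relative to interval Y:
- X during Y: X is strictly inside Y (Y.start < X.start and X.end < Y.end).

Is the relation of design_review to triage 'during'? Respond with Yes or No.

No

design_review = [06:45, 11:45], triage = [08:50, 08:55].
Actual relation of design_review to triage: contains.
Asked whether 'during' holds → No.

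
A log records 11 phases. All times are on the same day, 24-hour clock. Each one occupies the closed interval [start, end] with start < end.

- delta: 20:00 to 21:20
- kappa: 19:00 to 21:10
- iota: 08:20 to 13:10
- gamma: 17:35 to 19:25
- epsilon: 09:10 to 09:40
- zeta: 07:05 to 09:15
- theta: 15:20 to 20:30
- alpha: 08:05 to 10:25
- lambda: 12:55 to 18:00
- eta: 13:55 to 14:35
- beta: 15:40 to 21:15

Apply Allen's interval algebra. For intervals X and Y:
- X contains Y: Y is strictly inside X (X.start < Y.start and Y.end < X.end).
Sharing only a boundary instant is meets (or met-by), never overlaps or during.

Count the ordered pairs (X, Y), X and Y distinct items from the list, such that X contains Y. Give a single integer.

6

Checking all 110 ordered pairs for relation 'contains'; matching pairs in alphabetical order:
(alpha, epsilon): alpha contains epsilon ✓
(beta, gamma): beta contains gamma ✓
(beta, kappa): beta contains kappa ✓
(iota, epsilon): iota contains epsilon ✓
(lambda, eta): lambda contains eta ✓
(theta, gamma): theta contains gamma ✓
Count: 6.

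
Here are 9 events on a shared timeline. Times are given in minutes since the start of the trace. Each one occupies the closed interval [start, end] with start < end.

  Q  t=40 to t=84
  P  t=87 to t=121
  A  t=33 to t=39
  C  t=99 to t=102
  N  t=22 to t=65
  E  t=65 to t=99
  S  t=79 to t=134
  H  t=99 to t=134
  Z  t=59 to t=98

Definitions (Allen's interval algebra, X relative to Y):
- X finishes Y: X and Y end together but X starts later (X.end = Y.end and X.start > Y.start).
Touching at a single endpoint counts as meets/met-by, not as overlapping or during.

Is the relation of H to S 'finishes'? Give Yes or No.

Yes

H = [t=99, t=134], S = [t=79, t=134].
Actual relation of H to S: finishes.
Asked whether 'finishes' holds → Yes.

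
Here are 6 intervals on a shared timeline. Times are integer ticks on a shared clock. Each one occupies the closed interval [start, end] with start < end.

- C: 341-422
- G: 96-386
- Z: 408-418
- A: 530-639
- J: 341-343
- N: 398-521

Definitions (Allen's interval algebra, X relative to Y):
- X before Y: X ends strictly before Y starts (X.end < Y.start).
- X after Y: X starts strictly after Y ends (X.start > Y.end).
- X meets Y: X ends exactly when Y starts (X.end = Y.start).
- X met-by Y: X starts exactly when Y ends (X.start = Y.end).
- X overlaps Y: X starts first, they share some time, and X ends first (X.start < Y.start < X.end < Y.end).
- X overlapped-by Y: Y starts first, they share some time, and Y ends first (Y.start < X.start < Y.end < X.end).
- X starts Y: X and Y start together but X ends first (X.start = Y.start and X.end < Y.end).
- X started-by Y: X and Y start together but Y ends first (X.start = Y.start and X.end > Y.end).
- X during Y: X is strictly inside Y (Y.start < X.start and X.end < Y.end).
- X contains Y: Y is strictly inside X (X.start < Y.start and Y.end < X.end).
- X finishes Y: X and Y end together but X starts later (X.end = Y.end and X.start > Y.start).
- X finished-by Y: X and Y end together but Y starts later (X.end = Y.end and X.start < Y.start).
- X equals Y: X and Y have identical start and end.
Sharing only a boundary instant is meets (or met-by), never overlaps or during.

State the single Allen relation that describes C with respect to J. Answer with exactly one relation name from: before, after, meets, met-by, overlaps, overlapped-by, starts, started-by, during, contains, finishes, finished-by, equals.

C = [341, 422]; J = [341, 343].
Compare endpoints: C.start = J.start, C.start < J.end, C.end > J.start, C.end > J.end.
That pattern is 'started-by'.

started-by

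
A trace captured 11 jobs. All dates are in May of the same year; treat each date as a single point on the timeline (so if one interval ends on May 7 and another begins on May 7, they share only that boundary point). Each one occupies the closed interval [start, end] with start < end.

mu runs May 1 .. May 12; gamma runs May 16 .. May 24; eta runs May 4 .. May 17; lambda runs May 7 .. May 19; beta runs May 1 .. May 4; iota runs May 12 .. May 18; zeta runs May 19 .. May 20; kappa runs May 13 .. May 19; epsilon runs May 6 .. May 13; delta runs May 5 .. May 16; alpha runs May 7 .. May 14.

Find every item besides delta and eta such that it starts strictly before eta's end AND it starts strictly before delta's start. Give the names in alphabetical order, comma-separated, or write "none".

Conditions: its start is strictly before eta's end (X.start < May 17) AND its start is strictly before delta's start (X.start < May 5).
alpha: start May 7 < May 17? ✓; start May 7 < May 5? ✗ → no.
beta: start May 1 < May 17? ✓; start May 1 < May 5? ✓ → yes.
epsilon: start May 6 < May 17? ✓; start May 6 < May 5? ✗ → no.
gamma: start May 16 < May 17? ✓; start May 16 < May 5? ✗ → no.
iota: start May 12 < May 17? ✓; start May 12 < May 5? ✗ → no.
kappa: start May 13 < May 17? ✓; start May 13 < May 5? ✗ → no.
lambda: start May 7 < May 17? ✓; start May 7 < May 5? ✗ → no.
mu: start May 1 < May 17? ✓; start May 1 < May 5? ✓ → yes.
zeta: start May 19 < May 17? ✗; start May 19 < May 5? ✗ → no.
Result: beta, mu.

beta, mu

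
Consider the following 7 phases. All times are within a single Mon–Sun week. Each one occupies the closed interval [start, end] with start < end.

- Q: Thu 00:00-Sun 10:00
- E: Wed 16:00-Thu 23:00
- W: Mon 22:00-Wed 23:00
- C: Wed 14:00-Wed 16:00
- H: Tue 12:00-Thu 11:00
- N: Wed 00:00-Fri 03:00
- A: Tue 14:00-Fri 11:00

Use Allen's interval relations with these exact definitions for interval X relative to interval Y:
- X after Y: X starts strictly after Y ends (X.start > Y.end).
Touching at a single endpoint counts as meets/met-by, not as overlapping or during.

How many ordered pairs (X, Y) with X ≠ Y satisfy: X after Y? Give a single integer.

2

Checking all 42 ordered pairs for relation 'after'; matching pairs in alphabetical order:
(Q, C): Q after C ✓
(Q, W): Q after W ✓
Count: 2.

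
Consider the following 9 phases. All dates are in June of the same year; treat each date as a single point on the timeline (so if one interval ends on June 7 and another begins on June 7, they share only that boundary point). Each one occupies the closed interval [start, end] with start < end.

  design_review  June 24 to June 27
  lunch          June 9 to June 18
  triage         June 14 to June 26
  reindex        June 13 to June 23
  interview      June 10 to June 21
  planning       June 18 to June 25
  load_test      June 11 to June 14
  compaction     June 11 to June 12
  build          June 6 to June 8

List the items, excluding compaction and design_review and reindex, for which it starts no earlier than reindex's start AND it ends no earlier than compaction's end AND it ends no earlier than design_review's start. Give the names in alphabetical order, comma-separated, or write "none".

planning, triage

Conditions: its start is no earlier than reindex's start (X.start >= June 13) AND its end is no earlier than compaction's end (X.end >= June 12) AND its end is no earlier than design_review's start (X.end >= June 24).
build: start June 6 >= June 13? ✗; end June 8 >= June 12? ✗; end June 8 >= June 24? ✗ → no.
interview: start June 10 >= June 13? ✗; end June 21 >= June 12? ✓; end June 21 >= June 24? ✗ → no.
load_test: start June 11 >= June 13? ✗; end June 14 >= June 12? ✓; end June 14 >= June 24? ✗ → no.
lunch: start June 9 >= June 13? ✗; end June 18 >= June 12? ✓; end June 18 >= June 24? ✗ → no.
planning: start June 18 >= June 13? ✓; end June 25 >= June 12? ✓; end June 25 >= June 24? ✓ → yes.
triage: start June 14 >= June 13? ✓; end June 26 >= June 12? ✓; end June 26 >= June 24? ✓ → yes.
Result: planning, triage.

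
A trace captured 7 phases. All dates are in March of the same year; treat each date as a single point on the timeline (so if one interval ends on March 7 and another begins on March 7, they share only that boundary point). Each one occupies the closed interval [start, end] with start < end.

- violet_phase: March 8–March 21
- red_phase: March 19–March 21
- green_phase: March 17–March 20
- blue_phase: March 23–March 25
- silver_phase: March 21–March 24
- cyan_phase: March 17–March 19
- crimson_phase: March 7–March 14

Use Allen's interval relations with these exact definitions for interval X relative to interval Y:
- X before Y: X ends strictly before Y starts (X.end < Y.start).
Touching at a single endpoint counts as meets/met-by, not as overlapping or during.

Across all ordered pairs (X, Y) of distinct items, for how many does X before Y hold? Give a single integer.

11

Checking all 42 ordered pairs for relation 'before'; matching pairs in alphabetical order:
(crimson_phase, blue_phase): crimson_phase before blue_phase ✓
(crimson_phase, cyan_phase): crimson_phase before cyan_phase ✓
(crimson_phase, green_phase): crimson_phase before green_phase ✓
(crimson_phase, red_phase): crimson_phase before red_phase ✓
(crimson_phase, silver_phase): crimson_phase before silver_phase ✓
(cyan_phase, blue_phase): cyan_phase before blue_phase ✓
(cyan_phase, silver_phase): cyan_phase before silver_phase ✓
(green_phase, blue_phase): green_phase before blue_phase ✓
(green_phase, silver_phase): green_phase before silver_phase ✓
(red_phase, blue_phase): red_phase before blue_phase ✓
(violet_phase, blue_phase): violet_phase before blue_phase ✓
Count: 11.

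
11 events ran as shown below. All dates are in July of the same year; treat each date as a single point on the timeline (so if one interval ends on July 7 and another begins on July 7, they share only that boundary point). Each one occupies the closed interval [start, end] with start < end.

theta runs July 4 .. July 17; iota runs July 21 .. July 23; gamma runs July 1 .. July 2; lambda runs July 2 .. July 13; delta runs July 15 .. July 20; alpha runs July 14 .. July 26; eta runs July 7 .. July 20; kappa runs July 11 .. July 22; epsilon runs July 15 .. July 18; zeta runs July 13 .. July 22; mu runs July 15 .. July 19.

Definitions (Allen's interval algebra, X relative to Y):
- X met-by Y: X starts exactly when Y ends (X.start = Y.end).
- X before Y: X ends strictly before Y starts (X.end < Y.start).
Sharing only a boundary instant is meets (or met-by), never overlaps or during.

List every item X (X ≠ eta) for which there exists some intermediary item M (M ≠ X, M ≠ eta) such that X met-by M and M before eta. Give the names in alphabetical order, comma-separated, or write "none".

lambda

Target eta = [July 7, July 20].
Intermediaries M with M before eta: gamma.
Via gamma — items with X met-by gamma: lambda.
Union: lambda.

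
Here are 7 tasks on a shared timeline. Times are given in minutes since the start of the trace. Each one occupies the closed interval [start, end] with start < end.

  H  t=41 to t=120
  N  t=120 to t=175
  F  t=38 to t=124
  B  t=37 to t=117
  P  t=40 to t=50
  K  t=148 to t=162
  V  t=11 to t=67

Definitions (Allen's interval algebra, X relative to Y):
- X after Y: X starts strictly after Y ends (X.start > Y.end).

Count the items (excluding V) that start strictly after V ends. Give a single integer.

2

Target V = [t=11, t=67].
B [t=37, t=117] → overlapped-by → no.
F [t=38, t=124] → overlapped-by → no.
H [t=41, t=120] → overlapped-by → no.
K [t=148, t=162] → after → counts.
N [t=120, t=175] → after → counts.
P [t=40, t=50] → during → no.
Total: 2.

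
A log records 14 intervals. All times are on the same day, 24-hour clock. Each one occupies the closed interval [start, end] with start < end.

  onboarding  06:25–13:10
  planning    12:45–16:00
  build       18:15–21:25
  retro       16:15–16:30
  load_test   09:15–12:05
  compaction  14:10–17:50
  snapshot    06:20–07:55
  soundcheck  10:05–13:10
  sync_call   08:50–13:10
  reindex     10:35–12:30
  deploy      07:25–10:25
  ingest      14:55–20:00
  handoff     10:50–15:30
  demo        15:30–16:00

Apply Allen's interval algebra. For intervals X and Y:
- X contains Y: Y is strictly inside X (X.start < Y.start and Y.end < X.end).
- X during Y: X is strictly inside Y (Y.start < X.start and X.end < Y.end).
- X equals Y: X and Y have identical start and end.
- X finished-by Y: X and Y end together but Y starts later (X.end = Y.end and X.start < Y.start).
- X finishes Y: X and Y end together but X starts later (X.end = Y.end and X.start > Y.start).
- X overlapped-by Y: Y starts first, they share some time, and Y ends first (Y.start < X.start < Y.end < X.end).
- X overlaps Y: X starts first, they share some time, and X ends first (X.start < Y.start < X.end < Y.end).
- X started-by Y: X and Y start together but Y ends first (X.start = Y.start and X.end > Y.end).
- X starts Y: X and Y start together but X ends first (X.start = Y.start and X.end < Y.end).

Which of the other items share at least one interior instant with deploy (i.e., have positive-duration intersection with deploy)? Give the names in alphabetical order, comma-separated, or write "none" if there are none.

load_test, onboarding, snapshot, soundcheck, sync_call

Target deploy = [07:25, 10:25].
build [18:15, 21:25] → after → no.
compaction [14:10, 17:50] → after → no.
demo [15:30, 16:00] → after → no.
handoff [10:50, 15:30] → after → no.
ingest [14:55, 20:00] → after → no.
load_test [09:15, 12:05] → overlapped-by → yes.
onboarding [06:25, 13:10] → contains → yes.
planning [12:45, 16:00] → after → no.
reindex [10:35, 12:30] → after → no.
retro [16:15, 16:30] → after → no.
snapshot [06:20, 07:55] → overlaps → yes.
soundcheck [10:05, 13:10] → overlapped-by → yes.
sync_call [08:50, 13:10] → overlapped-by → yes.
Result: load_test, onboarding, snapshot, soundcheck, sync_call.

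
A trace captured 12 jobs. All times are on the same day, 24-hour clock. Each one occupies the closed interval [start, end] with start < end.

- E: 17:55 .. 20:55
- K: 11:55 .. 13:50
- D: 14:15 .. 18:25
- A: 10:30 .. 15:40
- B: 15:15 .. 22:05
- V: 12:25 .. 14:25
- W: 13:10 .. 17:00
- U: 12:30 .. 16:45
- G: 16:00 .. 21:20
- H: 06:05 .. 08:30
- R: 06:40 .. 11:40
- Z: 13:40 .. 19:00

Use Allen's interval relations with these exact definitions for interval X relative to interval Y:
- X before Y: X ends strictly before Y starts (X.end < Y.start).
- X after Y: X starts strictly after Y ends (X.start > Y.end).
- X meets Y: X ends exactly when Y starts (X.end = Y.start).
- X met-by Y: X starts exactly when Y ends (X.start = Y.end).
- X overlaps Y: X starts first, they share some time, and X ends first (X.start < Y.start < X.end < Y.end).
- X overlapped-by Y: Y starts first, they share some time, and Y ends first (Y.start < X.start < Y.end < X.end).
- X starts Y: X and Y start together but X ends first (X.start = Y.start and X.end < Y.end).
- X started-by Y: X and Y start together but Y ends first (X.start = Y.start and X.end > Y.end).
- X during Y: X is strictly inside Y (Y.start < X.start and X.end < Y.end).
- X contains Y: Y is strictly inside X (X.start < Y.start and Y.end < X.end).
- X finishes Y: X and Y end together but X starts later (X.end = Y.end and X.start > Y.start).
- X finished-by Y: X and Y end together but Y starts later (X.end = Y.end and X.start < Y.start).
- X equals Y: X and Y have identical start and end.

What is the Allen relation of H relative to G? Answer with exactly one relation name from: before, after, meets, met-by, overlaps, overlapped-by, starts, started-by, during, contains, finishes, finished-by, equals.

H = [06:05, 08:30]; G = [16:00, 21:20].
Compare endpoints: H.start < G.start, H.start < G.end, H.end < G.start, H.end < G.end.
That pattern is 'before'.

before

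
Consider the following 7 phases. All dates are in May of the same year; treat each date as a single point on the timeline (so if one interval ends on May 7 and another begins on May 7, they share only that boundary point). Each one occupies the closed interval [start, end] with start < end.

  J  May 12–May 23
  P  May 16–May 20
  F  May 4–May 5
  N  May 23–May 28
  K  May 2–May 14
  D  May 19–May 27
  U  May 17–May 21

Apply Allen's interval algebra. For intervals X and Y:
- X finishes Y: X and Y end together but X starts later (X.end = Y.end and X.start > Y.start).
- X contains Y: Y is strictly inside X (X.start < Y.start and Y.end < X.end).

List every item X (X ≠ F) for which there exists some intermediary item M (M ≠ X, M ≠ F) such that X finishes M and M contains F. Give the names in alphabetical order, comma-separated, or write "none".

none

Target F = [May 4, May 5].
Intermediaries M with M contains F: K.
Via K — items with X finishes K: none.
Union: none.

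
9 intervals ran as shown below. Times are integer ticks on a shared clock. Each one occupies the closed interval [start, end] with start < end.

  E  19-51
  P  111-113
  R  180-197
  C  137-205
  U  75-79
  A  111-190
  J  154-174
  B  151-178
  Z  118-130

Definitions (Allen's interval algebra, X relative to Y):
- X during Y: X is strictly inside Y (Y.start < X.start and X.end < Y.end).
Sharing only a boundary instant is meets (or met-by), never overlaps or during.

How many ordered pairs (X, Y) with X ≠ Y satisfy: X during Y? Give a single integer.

7

Checking all 72 ordered pairs for relation 'during'; matching pairs in alphabetical order:
(B, A): B during A ✓
(B, C): B during C ✓
(J, A): J during A ✓
(J, B): J during B ✓
(J, C): J during C ✓
(R, C): R during C ✓
(Z, A): Z during A ✓
Count: 7.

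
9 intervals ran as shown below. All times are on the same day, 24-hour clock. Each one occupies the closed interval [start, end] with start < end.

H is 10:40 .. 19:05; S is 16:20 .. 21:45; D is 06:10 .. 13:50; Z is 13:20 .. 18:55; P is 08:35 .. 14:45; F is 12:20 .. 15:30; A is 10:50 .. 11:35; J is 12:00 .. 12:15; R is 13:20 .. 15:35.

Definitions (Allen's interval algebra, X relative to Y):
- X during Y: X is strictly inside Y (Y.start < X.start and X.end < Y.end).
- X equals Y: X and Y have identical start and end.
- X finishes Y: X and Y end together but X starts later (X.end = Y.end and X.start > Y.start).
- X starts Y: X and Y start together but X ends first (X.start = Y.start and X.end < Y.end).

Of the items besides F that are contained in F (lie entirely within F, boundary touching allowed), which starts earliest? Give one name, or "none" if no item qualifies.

Target F = [12:20, 15:30].
A [10:50, 11:35] → before → excluded.
D [06:10, 13:50] → overlaps → excluded.
H [10:40, 19:05] → contains → excluded.
J [12:00, 12:15] → before → excluded.
P [08:35, 14:45] → overlaps → excluded.
R [13:20, 15:35] → overlapped-by → excluded.
S [16:20, 21:45] → after → excluded.
Z [13:20, 18:55] → overlapped-by → excluded.
No candidates → none.

none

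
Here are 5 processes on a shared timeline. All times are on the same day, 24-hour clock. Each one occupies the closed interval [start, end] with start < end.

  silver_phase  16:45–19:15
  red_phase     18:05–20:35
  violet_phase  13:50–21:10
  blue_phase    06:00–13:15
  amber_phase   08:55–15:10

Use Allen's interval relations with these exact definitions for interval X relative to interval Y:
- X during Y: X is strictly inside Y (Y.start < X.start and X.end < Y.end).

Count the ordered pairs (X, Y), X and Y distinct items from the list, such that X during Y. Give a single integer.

2

Checking all 20 ordered pairs for relation 'during'; matching pairs in alphabetical order:
(red_phase, violet_phase): red_phase during violet_phase ✓
(silver_phase, violet_phase): silver_phase during violet_phase ✓
Count: 2.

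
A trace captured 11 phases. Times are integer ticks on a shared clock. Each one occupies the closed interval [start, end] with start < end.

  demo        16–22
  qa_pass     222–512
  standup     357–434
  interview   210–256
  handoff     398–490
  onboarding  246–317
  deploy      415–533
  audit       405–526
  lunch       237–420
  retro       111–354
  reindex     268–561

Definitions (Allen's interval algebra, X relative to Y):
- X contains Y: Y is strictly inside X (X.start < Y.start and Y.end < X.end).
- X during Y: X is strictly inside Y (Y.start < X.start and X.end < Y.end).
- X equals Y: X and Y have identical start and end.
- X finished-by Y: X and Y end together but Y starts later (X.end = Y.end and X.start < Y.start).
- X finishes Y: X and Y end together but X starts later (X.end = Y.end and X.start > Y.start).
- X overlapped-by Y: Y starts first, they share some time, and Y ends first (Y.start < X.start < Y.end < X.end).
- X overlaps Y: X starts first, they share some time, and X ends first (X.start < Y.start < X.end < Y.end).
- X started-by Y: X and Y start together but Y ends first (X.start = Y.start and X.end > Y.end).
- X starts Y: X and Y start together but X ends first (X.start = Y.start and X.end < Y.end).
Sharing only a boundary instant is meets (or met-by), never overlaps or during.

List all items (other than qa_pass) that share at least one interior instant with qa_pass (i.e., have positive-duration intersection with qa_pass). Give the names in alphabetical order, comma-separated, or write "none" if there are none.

audit, deploy, handoff, interview, lunch, onboarding, reindex, retro, standup

Target qa_pass = [222, 512].
audit [405, 526] → overlapped-by → yes.
demo [16, 22] → before → no.
deploy [415, 533] → overlapped-by → yes.
handoff [398, 490] → during → yes.
interview [210, 256] → overlaps → yes.
lunch [237, 420] → during → yes.
onboarding [246, 317] → during → yes.
reindex [268, 561] → overlapped-by → yes.
retro [111, 354] → overlaps → yes.
standup [357, 434] → during → yes.
Result: audit, deploy, handoff, interview, lunch, onboarding, reindex, retro, standup.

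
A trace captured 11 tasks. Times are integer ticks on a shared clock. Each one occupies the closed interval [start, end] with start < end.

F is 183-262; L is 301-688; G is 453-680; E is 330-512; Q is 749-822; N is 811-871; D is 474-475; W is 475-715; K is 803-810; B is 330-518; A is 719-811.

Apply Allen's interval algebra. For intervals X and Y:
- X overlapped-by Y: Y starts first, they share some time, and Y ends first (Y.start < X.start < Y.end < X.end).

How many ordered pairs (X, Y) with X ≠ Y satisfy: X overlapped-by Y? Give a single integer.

Checking all 110 ordered pairs for relation 'overlapped-by'; matching pairs in alphabetical order:
(G, B): G overlapped-by B ✓
(G, E): G overlapped-by E ✓
(N, Q): N overlapped-by Q ✓
(Q, A): Q overlapped-by A ✓
(W, B): W overlapped-by B ✓
(W, E): W overlapped-by E ✓
(W, G): W overlapped-by G ✓
(W, L): W overlapped-by L ✓
Count: 8.

8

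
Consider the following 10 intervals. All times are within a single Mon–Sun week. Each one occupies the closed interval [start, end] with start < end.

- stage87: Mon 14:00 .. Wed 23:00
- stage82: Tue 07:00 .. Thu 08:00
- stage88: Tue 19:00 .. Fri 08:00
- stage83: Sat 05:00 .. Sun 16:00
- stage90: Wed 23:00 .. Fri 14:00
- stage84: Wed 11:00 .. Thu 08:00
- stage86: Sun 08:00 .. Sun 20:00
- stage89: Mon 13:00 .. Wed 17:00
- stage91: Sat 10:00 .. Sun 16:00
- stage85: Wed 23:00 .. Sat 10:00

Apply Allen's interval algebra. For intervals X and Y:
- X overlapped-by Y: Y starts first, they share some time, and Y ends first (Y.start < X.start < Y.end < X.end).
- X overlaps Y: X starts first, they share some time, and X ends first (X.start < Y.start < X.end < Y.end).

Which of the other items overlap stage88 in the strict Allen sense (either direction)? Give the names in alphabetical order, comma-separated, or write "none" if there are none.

Target stage88 = [Tue 19:00, Fri 08:00].
stage82 [Tue 07:00, Thu 08:00] → overlaps → yes.
stage83 [Sat 05:00, Sun 16:00] → after → no.
stage84 [Wed 11:00, Thu 08:00] → during → no.
stage85 [Wed 23:00, Sat 10:00] → overlapped-by → yes.
stage86 [Sun 08:00, Sun 20:00] → after → no.
stage87 [Mon 14:00, Wed 23:00] → overlaps → yes.
stage89 [Mon 13:00, Wed 17:00] → overlaps → yes.
stage90 [Wed 23:00, Fri 14:00] → overlapped-by → yes.
stage91 [Sat 10:00, Sun 16:00] → after → no.
Result: stage82, stage85, stage87, stage89, stage90.

stage82, stage85, stage87, stage89, stage90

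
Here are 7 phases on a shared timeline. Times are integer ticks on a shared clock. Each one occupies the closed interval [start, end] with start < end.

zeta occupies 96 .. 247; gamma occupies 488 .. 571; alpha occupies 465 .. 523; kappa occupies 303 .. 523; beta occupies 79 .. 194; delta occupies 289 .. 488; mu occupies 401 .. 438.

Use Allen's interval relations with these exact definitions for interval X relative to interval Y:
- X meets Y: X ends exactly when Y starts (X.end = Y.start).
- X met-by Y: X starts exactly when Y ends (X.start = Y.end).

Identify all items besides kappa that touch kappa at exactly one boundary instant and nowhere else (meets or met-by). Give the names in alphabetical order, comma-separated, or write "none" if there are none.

Target kappa = [303, 523].
alpha [465, 523] → finishes → no.
beta [79, 194] → before → no.
delta [289, 488] → overlaps → no.
gamma [488, 571] → overlapped-by → no.
mu [401, 438] → during → no.
zeta [96, 247] → before → no.
Result: none.

none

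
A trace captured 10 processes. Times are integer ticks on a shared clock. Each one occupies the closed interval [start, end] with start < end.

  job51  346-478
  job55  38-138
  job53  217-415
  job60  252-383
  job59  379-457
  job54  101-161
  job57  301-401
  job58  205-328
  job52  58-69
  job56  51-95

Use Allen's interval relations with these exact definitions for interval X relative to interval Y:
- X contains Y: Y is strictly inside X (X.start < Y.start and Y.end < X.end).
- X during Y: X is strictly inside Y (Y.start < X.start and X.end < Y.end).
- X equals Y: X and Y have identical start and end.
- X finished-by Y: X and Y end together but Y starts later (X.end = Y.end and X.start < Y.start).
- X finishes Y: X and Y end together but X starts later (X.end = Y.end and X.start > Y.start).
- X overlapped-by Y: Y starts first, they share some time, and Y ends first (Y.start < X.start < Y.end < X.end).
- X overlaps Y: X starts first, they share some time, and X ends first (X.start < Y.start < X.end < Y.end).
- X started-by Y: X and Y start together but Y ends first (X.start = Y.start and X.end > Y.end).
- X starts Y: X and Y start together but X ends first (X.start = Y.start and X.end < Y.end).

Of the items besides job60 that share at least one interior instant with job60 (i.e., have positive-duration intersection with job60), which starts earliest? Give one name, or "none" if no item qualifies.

Target job60 = [252, 383].
job51 [346, 478] → overlapped-by → candidate.
job52 [58, 69] → before → excluded.
job53 [217, 415] → contains → candidate.
job54 [101, 161] → before → excluded.
job55 [38, 138] → before → excluded.
job56 [51, 95] → before → excluded.
job57 [301, 401] → overlapped-by → candidate.
job58 [205, 328] → overlaps → candidate.
job59 [379, 457] → overlapped-by → candidate.
Among candidates, earliest start is 205 → job58.

job58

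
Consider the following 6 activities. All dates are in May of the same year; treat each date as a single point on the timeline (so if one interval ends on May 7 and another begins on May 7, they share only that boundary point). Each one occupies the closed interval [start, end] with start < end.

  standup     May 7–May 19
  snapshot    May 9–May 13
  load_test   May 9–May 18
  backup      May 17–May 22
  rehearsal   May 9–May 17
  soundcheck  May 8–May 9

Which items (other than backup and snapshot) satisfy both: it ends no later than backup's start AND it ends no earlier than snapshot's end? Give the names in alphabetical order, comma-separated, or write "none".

Conditions: its end is no later than backup's start (X.end <= May 17) AND its end is no earlier than snapshot's end (X.end >= May 13).
load_test: end May 18 <= May 17? ✗; end May 18 >= May 13? ✓ → no.
rehearsal: end May 17 <= May 17? ✓; end May 17 >= May 13? ✓ → yes.
soundcheck: end May 9 <= May 17? ✓; end May 9 >= May 13? ✗ → no.
standup: end May 19 <= May 17? ✗; end May 19 >= May 13? ✓ → no.
Result: rehearsal.

rehearsal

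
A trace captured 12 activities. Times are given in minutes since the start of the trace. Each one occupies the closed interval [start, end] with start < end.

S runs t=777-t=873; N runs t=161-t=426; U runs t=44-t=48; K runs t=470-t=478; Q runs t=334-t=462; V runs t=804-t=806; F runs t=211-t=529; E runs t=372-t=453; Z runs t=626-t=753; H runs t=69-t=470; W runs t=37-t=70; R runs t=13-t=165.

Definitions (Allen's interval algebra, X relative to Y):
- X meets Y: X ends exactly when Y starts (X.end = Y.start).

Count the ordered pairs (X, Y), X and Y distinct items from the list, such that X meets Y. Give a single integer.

Checking all 132 ordered pairs for relation 'meets'; matching pairs in alphabetical order:
(H, K): H meets K ✓
Count: 1.

1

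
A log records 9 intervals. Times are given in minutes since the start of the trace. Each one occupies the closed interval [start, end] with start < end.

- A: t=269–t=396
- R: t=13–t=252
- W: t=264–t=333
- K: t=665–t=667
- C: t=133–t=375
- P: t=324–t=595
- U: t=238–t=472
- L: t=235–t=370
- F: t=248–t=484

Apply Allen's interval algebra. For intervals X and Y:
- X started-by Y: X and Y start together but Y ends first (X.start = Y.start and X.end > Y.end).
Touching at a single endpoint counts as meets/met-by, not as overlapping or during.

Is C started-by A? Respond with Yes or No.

No

C = [t=133, t=375], A = [t=269, t=396].
Actual relation of C to A: overlaps.
Asked whether 'started-by' holds → No.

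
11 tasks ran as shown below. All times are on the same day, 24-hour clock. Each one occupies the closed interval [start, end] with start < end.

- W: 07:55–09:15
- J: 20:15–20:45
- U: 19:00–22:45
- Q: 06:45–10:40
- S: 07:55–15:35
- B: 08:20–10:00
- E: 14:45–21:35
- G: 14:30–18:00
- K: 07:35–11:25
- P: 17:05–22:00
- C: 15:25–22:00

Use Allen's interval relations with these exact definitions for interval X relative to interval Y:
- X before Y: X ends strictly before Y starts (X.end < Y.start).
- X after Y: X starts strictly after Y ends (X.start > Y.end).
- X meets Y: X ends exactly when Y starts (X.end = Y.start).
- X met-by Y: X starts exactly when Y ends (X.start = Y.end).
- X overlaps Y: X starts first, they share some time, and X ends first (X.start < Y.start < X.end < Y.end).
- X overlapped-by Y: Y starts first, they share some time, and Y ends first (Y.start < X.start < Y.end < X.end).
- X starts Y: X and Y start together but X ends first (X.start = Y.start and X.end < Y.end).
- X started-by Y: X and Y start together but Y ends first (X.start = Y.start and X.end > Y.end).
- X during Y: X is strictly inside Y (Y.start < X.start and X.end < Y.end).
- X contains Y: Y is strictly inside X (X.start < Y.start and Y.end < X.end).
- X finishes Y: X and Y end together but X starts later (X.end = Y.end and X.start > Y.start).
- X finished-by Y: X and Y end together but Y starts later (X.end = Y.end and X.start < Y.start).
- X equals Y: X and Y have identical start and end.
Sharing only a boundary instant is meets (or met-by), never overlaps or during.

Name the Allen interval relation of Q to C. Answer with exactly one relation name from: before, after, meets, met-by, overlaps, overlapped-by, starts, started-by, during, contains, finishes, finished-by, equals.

Q = [06:45, 10:40]; C = [15:25, 22:00].
Compare endpoints: Q.start < C.start, Q.start < C.end, Q.end < C.start, Q.end < C.end.
That pattern is 'before'.

before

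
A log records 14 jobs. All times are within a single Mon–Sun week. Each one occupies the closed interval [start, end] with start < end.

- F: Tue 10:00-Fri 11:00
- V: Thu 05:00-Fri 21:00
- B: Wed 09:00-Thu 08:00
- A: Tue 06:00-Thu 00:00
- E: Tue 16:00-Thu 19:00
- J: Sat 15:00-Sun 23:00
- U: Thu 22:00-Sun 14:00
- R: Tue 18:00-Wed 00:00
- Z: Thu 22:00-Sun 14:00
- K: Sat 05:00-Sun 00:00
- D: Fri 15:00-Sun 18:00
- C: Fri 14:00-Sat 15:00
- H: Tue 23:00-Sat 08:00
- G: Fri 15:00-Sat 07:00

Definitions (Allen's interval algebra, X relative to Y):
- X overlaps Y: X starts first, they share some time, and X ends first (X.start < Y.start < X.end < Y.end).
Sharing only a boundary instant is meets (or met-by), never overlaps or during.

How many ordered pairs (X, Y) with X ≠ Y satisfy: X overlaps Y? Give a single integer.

31

Checking all 182 ordered pairs for relation 'overlaps'; matching pairs in alphabetical order:
(A, B): A overlaps B ✓
(A, E): A overlaps E ✓
(A, F): A overlaps F ✓
(A, H): A overlaps H ✓
(B, V): B overlaps V ✓
(C, D): C overlaps D ✓
(C, K): C overlaps K ✓
(D, J): D overlaps J ✓
(E, H): E overlaps H ✓
(E, V): E overlaps V ✓
(F, H): F overlaps H ✓
(F, U): F overlaps U ✓
(F, V): F overlaps V ✓
(F, Z): F overlaps Z ✓
(G, K): G overlaps K ✓
(H, C): H overlaps C ✓
(H, D): H overlaps D ✓
(H, K): H overlaps K ✓
(H, U): H overlaps U ✓
(H, Z): H overlaps Z ✓
(K, J): K overlaps J ✓
(R, H): R overlaps H ✓
(U, D): U overlaps D ✓
(U, J): U overlaps J ✓
... plus 7 further pairs not listed.
Count: 31.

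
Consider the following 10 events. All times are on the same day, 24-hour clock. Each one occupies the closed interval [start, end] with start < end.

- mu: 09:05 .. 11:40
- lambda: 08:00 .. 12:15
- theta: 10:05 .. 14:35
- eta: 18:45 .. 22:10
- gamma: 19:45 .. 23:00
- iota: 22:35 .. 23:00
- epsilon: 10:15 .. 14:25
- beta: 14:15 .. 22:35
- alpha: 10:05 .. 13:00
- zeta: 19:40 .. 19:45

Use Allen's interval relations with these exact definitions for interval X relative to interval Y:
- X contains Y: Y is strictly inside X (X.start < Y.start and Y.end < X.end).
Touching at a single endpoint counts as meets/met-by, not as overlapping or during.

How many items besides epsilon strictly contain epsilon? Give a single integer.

Target epsilon = [10:15, 14:25].
alpha [10:05, 13:00] → overlaps → no.
beta [14:15, 22:35] → overlapped-by → no.
eta [18:45, 22:10] → after → no.
gamma [19:45, 23:00] → after → no.
iota [22:35, 23:00] → after → no.
lambda [08:00, 12:15] → overlaps → no.
mu [09:05, 11:40] → overlaps → no.
theta [10:05, 14:35] → contains → counts.
zeta [19:40, 19:45] → after → no.
Total: 1.

1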